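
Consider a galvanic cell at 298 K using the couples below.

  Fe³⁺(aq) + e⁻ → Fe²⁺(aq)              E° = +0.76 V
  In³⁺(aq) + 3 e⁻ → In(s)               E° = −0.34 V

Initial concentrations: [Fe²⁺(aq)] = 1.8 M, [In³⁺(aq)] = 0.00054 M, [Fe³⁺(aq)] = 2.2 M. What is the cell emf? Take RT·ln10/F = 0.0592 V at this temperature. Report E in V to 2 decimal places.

+1.17 V

Since E°(Fe³⁺/Fe²⁺) > E°(In³⁺/In), Fe³⁺/Fe²⁺ serves as the cathode.
E°cell = E°cat − E°an = +0.76 − (−0.34) = +1.10 V; n = 3.
The balanced reaction is 3 Fe³⁺(aq) + In(s) → 3 Fe²⁺(aq) + In³⁺(aq), so Q = ([Fe²⁺(aq)]^3·[In³⁺(aq)]) / [Fe³⁺(aq)]^3 = 0.000296 and log Q = −3.529.
E = E° − (0.0592/n)·log Q = +1.10 − (0.0592/3)(−3.529) = +1.17 V.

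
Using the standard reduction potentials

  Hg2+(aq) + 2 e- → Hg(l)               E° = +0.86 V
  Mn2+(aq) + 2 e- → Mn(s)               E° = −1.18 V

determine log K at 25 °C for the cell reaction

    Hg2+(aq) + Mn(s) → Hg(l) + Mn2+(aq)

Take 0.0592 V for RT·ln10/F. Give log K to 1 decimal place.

The Hg²⁺/Hg couple is reduced (cathode); E°cell = +0.86 − (−1.18) = +2.04 V with n = 2.
At equilibrium E = 0, so log K = nE°cell / 0.0592 = (2)(+2.04) / 0.0592 = 68.9.

log K = 68.9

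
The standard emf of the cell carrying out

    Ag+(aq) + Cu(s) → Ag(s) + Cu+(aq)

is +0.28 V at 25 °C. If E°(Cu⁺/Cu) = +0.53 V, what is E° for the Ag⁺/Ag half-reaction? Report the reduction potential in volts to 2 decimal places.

In the reaction as written the Ag⁺/Ag couple is reduced (cathode) and Cu⁺/Cu is oxidized (anode), so E°cell = E°(Ag⁺/Ag) − E°(Cu⁺/Cu).
E°(Ag⁺/Ag) = E°cell + E°(anode) = +0.28 + (+0.53) = +0.81 V.

+0.81 V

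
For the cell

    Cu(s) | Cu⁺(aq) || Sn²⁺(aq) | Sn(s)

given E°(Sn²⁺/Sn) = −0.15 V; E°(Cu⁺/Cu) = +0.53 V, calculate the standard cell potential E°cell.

−0.68 V

By convention the left-hand electrode in cell notation is the anode (oxidation) and the right-hand electrode is the cathode (reduction).
E°cell = E°(right) − E°(left) = −0.15 − (+0.53) = −0.68 V.
The negative sign shows that, as written, the cell would require an external voltage to drive the reaction.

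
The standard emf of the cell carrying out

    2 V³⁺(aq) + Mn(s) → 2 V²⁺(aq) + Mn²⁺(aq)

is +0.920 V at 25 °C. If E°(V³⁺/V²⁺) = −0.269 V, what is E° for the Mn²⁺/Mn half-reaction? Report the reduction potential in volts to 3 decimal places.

−1.189 V

In the reaction as written the V³⁺/V²⁺ couple is reduced (cathode) and Mn²⁺/Mn is oxidized (anode), so E°cell = E°(V³⁺/V²⁺) − E°(Mn²⁺/Mn).
E°(Mn²⁺/Mn) = E°(cathode) − E°cell = −0.269 − (+0.920) = −1.189 V.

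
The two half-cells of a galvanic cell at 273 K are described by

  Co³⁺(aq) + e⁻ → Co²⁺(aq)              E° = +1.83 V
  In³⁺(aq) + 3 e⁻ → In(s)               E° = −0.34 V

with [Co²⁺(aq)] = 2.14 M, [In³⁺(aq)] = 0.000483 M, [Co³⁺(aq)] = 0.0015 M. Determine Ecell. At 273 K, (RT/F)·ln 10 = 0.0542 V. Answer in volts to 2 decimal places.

Co³⁺/Co²⁺ is reduced (cathode, E° = +1.83 V) and In³⁺/In is oxidized (anode).
E°cell = E°cat − E°an = +1.83 − (−0.34) = +2.17 V; n = 3.
Balancing gives 3 Co³⁺(aq) + In(s) → 3 Co²⁺(aq) + In³⁺(aq); hence Q = ([Co²⁺(aq)]^3·[In³⁺(aq)]) / [Co³⁺(aq)]^3 = 1.4×10^6 (log Q = 6.147).
E = E° − (0.0542/n)·log Q = +2.17 − (0.0542/3)(6.147) = +2.06 V.

+2.06 V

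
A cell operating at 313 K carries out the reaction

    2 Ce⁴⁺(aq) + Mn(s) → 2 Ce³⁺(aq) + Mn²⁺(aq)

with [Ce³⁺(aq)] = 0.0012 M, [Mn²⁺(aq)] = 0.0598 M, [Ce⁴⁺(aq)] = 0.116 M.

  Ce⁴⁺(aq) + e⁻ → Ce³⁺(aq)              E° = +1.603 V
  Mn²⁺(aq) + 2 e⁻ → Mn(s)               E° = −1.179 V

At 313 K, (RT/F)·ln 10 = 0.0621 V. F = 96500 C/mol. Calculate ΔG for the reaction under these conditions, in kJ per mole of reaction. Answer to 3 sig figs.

The standard cell potential is +1.603 − (−1.179) = +2.782 V, with n = 2 electrons in the balanced equation.
Here Q = ([Ce³⁺(aq)]^2·[Mn²⁺(aq)]) / [Ce⁴⁺(aq)]^2 = 6.4×10^−6 (log Q = −5.194), giving E = +2.782 − (0.0621/2)·(−5.194) = +2.9433 V.
Finally ΔG = −nFE = −(2)(96500 C/mol)(+2.9433 V) = −568 kJ/mol.

−568 kJ/mol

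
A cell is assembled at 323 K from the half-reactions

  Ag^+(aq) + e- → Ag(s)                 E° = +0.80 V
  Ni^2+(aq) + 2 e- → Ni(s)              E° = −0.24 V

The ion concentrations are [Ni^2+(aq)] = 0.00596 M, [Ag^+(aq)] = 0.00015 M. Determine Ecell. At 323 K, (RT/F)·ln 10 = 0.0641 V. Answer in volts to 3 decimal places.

Since E°(Ag⁺/Ag) > E°(Ni²⁺/Ni), Ag⁺/Ag serves as the cathode.
E°cell = +0.80 − (−0.24) = +1.04 V, with n = 2 electrons transferred.
For the overall reaction 2 Ag^+(aq) + Ni(s) → 2 Ag(s) + Ni^2+(aq), Q = [Ni^2+(aq)] / [Ag^+(aq)]^2 = 2.65×10^5, giving log Q = 5.423.
By the Nernst equation, E = +1.04 − (0.0641/2)·(5.423) = +0.866 V.

+0.866 V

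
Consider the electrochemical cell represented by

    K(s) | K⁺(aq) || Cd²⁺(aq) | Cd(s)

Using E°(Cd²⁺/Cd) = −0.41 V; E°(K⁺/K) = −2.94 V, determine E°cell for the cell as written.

By convention the left-hand electrode in cell notation is the anode (oxidation) and the right-hand electrode is the cathode (reduction).
E°cell = E°(right) − E°(left) = −0.41 − (−2.94) = +2.53 V.

+2.53 V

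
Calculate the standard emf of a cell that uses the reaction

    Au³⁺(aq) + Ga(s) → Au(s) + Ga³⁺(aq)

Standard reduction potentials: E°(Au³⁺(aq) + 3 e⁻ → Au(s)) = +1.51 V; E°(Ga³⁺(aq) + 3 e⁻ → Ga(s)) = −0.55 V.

Au³⁺(aq) gains electrons, so the Au³⁺/Au couple is the cathode; the Ga³⁺/Ga couple is the anode.
E°cell = E°(cathode) − E°(anode) = +1.51 − (−0.55) = +2.06 V.

+2.06 V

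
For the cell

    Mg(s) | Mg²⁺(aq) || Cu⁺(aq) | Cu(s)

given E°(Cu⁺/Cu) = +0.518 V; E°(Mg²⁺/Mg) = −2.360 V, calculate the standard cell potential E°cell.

+2.878 V

By convention the left-hand electrode in cell notation is the anode (oxidation) and the right-hand electrode is the cathode (reduction).
E°cell = E°(right) − E°(left) = +0.518 − (−2.360) = +2.878 V.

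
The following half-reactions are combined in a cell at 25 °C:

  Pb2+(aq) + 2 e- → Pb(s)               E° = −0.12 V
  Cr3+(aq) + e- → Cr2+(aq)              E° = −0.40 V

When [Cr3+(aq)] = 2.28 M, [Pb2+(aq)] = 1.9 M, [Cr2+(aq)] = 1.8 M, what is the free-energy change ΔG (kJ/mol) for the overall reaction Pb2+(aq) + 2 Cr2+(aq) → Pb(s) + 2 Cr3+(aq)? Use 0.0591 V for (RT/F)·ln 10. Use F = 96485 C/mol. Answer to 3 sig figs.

With Pb²⁺/Pb reduced at the cathode, E°cell = −0.12 − (−0.40) = +0.28 V and n = 2.
Here Q = [Cr3+(aq)]^2 / ([Pb2+(aq)]·[Cr2+(aq)]^2) = 0.844 (log Q = −0.073), giving E = +0.28 − (0.0591/2)·(−0.073) = +0.2822 V.
ΔG = −nFE = −(2)(96485)(+0.2822) J/mol = −54.5 kJ/mol.

−54.5 kJ/mol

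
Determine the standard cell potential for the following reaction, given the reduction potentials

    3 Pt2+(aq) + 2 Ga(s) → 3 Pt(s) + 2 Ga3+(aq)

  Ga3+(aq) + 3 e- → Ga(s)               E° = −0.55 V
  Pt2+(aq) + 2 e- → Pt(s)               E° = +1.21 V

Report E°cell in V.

Pt2+(aq) gains electrons, so the Pt²⁺/Pt couple is the cathode; the Ga³⁺/Ga couple is the anode.
E°cell = E°(cathode) − E°(anode) = +1.21 − (−0.55) = +1.76 V.

+1.76 V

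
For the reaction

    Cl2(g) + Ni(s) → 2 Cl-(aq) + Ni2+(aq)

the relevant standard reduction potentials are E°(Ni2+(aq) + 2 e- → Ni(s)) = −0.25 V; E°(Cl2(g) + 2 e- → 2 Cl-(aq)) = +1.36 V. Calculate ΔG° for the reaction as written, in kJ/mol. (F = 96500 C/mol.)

−311 kJ/mol

In the reaction as written Cl2(g) is reduced, so the Cl₂/Cl⁻ couple is the cathode and Ni²⁺/Ni is the anode.
E°cell = +1.36 − (−0.25) = +1.61 V; balancing electrons gives n = 2.
ΔG° = −nFE°cell = −(2)(96500)(+1.61) J/mol = −311 kJ/mol.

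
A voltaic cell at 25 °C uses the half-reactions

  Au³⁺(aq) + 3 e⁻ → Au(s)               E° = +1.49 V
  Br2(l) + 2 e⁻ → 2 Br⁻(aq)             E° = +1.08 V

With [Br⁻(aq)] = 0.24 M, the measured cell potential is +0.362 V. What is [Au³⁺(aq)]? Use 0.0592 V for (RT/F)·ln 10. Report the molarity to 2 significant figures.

With Au³⁺/Au at the cathode and Br₂/Br⁻ at the anode, E°cell = +1.49 − (+1.08) = +0.41 V (n = 6).
From the Nernst equation, log Q = n(E° − E)/0.0592 = 6·(+0.41 − (+0.362))/0.0592 = 4.865.
The balanced reaction is 2 Au³⁺(aq) + 6 Br⁻(aq) → 2 Au(s) + 3 Br2(l), so Q = 1 / ([Au³⁺(aq)]^2·[Br⁻(aq)]^6).
Solving for the unknown gives log [Au³⁺(aq)] = −0.573, so [Au³⁺(aq)] ≈ 0.27 M.

0.27 M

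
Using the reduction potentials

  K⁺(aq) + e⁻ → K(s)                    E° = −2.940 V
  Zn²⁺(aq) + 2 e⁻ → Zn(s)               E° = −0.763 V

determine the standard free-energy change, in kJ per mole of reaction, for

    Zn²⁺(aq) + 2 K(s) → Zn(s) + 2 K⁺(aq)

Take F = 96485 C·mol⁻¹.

In the reaction as written Zn²⁺(aq) is reduced, so the Zn²⁺/Zn couple is the cathode and K⁺/K is the anode.
E°cell = −0.763 − (−2.940) = +2.177 V; balancing electrons gives n = 2.
ΔG° = −nFE°cell = −(2)(96485)(+2.177) J/mol = −420 kJ/mol.

−420 kJ/mol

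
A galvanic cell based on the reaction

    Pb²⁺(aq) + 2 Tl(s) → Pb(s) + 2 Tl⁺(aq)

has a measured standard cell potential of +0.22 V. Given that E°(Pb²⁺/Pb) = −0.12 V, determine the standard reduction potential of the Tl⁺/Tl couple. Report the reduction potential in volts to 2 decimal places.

In the reaction as written the Pb²⁺/Pb couple is reduced (cathode) and Tl⁺/Tl is oxidized (anode), so E°cell = E°(Pb²⁺/Pb) − E°(Tl⁺/Tl).
E°(Tl⁺/Tl) = E°(cathode) − E°cell = −0.12 − (+0.22) = −0.34 V.

−0.34 V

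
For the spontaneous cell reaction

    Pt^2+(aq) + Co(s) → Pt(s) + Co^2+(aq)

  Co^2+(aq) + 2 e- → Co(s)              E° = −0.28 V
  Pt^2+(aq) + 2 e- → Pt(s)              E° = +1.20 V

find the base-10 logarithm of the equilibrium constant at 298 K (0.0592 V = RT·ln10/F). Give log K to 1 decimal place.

log K = 50.0

The Pt²⁺/Pt couple is reduced (cathode); E°cell = +1.20 − (−0.28) = +1.48 V with n = 2.
At equilibrium E = 0, so log K = nE°cell / 0.0592 = (2)(+1.48) / 0.0592 = 50.0.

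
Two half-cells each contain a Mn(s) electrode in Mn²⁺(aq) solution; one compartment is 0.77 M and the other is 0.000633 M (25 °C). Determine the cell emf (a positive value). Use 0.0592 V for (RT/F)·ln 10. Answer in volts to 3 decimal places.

For a concentration cell E°cell = 0, since both electrodes use the same couple.
The compartment with the higher Mn²⁺(aq) concentration (0.77 M) acts as the cathode; ions are reduced there and produced at the dilute (0.000633 M) anode.
With n = 2, Ecell = −(0.0592/2)·log([dilute]/[conc]) = −(0.0592/2)·log(0.000633/0.77) = +0.091 V.

0.091 V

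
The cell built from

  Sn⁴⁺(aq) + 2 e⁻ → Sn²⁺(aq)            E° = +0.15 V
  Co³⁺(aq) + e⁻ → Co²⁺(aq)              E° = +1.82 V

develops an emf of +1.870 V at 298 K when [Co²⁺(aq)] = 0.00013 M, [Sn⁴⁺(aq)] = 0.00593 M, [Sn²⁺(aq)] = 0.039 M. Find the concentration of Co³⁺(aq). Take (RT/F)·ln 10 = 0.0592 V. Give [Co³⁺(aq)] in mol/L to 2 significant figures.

0.12 M

With Co³⁺/Co²⁺ at the cathode and Sn⁴⁺/Sn²⁺ at the anode, E°cell = +1.82 − (+0.15) = +1.67 V (n = 2).
Since E = E° − (0.0592/n)·log Q, log Q = n(E° − E)/0.0592 = −6.757.
The balanced reaction is 2 Co³⁺(aq) + Sn²⁺(aq) → 2 Co²⁺(aq) + Sn⁴⁺(aq), so Q = ([Co²⁺(aq)]^2·[Sn⁴⁺(aq)]) / ([Co³⁺(aq)]^2·[Sn²⁺(aq)]).
Isolating [Co³⁺(aq)] in Q = 10^{−6.757} yields log [Co³⁺(aq)] = −0.917, i.e. 0.12 M.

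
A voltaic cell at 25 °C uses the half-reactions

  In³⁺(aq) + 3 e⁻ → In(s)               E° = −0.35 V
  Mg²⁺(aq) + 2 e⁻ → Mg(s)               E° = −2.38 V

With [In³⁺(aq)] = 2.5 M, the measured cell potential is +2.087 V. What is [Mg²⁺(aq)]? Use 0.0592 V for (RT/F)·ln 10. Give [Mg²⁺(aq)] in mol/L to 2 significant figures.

The In³⁺/In couple has the larger reduction potential, so it is the cathode: E°cell = −0.35 − (−2.38) = +2.03 V and n = 6.
Rearranging E = E° − (0.0592/n)·log Q gives log Q = 6(+2.03 − (+2.087))/0.0592 = −5.777.
For 2 In³⁺(aq) + 3 Mg(s) → 2 In(s) + 3 Mg²⁺(aq), the reaction quotient is Q = [Mg²⁺(aq)]^3 / [In³⁺(aq)]^2.
Substituting the known concentrations and solving, log [Mg²⁺(aq)] = −1.660 and [Mg²⁺(aq)] = 0.022 M.

0.022 M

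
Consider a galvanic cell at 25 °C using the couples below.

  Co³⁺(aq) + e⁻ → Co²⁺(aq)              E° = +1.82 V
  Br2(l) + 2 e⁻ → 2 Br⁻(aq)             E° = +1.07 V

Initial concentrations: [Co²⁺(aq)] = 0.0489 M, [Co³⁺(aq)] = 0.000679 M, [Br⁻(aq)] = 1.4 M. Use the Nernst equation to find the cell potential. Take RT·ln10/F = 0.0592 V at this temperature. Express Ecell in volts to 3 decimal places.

+0.649 V

The Co³⁺/Co²⁺ couple has the more positive E°, so it is the cathode; Br₂/Br⁻ is the anode.
The standard potential is +1.82 − (+1.07) = +0.75 V and the balanced reaction transfers n = 2 electrons.
The balanced reaction is 2 Co³⁺(aq) + 2 Br⁻(aq) → 2 Co²⁺(aq) + Br2(l), so Q = [Co²⁺(aq)]^2 / ([Co³⁺(aq)]^2·[Br⁻(aq)]^2) = 2.65×10^3 and log Q = 3.423.
By the Nernst equation, E = +0.75 − (0.0592/2)·(3.423) = +0.649 V.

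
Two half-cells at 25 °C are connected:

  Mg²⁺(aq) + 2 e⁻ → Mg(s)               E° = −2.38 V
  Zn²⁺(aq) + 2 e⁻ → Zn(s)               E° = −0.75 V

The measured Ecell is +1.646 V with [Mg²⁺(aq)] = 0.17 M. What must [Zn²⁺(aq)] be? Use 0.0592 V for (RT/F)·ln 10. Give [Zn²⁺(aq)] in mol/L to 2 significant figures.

0.59 M

With Zn²⁺/Zn at the cathode and Mg²⁺/Mg at the anode, E°cell = −0.75 − (−2.38) = +1.63 V (n = 2).
From the Nernst equation, log Q = n(E° − E)/0.0592 = 2·(+1.63 − (+1.646))/0.0592 = −0.541.
For Zn²⁺(aq) + Mg(s) → Zn(s) + Mg²⁺(aq), the reaction quotient is Q = [Mg²⁺(aq)] / [Zn²⁺(aq)].
Solving for the unknown gives log [Zn²⁺(aq)] = −0.229, so [Zn²⁺(aq)] ≈ 0.59 M.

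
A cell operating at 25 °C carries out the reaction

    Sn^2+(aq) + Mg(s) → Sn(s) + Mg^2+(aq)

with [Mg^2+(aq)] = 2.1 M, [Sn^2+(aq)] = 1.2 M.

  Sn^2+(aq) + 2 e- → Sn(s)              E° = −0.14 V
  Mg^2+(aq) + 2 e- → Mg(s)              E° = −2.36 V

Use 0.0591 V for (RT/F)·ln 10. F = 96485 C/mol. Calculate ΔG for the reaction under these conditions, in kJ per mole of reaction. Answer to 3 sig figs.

−427 kJ/mol

With Sn²⁺/Sn reduced at the cathode, E°cell = −0.14 − (−2.36) = +2.22 V and n = 2.
Here Q = [Mg^2+(aq)] / [Sn^2+(aq)] = 1.75 (log Q = 0.243), giving E = +2.22 − (0.0591/2)·(0.243) = +2.2128 V.
ΔG = −nFE = −(2)(96485)(+2.2128) J/mol = −427 kJ/mol.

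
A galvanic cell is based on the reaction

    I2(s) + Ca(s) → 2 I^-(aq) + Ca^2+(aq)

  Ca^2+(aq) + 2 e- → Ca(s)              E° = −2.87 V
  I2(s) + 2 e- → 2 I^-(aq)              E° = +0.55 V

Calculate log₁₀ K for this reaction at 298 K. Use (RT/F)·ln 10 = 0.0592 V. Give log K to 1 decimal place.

log K = 115.5

The I₂/I⁻ couple is reduced (cathode); E°cell = +0.55 − (−2.87) = +3.42 V with n = 2.
At equilibrium E = 0, so log K = nE°cell / 0.0592 = (2)(+3.42) / 0.0592 = 115.5.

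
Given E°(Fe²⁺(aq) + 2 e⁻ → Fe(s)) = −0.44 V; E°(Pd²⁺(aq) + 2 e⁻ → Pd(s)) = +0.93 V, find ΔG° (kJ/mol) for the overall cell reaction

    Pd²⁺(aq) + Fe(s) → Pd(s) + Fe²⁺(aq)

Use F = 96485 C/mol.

−264 kJ/mol

In the reaction as written Pd²⁺(aq) is reduced, so the Pd²⁺/Pd couple is the cathode and Fe²⁺/Fe is the anode.
E°cell = +0.93 − (−0.44) = +1.37 V; balancing electrons gives n = 2.
ΔG° = −nFE°cell = −(2)(96485)(+1.37) J/mol = −264 kJ/mol.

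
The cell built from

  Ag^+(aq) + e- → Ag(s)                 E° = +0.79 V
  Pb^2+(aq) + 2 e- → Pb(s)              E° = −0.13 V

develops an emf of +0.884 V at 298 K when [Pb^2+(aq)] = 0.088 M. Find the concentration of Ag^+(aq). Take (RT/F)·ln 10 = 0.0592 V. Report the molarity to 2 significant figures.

0.073 M

With Ag⁺/Ag at the cathode and Pb²⁺/Pb at the anode, E°cell = +0.79 − (−0.13) = +0.92 V (n = 2).
Rearranging E = E° − (0.0592/n)·log Q gives log Q = 2(+0.92 − (+0.884))/0.0592 = 1.216.
The balanced reaction is 2 Ag^+(aq) + Pb(s) → 2 Ag(s) + Pb^2+(aq), so Q = [Pb^2+(aq)] / [Ag^+(aq)]^2.
Solving for the unknown gives log [Ag^+(aq)] = −1.136, so [Ag^+(aq)] ≈ 0.073 M.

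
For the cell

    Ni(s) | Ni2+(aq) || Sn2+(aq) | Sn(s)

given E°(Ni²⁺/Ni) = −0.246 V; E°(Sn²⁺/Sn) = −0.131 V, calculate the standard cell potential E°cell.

+0.115 V

By convention the left-hand electrode in cell notation is the anode (oxidation) and the right-hand electrode is the cathode (reduction).
E°cell = E°(right) − E°(left) = −0.131 − (−0.246) = +0.115 V.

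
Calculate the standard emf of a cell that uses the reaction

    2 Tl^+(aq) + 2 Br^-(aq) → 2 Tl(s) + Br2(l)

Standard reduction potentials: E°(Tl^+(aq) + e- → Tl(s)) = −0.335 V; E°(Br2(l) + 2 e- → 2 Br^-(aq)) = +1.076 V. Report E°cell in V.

−1.411 V

In the reaction as written, Tl^+(aq) is reduced (cathode) and Br2(l) is produced by oxidation at the anode.
E°cell = E°(cathode) − E°(anode) = −0.335 − (+1.076) = −1.411 V.
The negative E°cell means the reaction is non-spontaneous in the direction written.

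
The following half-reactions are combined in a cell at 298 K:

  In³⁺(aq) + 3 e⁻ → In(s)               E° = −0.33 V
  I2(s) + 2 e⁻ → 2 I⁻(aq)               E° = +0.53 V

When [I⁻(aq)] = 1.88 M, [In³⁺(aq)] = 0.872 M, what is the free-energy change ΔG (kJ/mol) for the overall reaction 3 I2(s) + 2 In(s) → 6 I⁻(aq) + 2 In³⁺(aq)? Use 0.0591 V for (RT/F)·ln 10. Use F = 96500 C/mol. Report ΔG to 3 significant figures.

E°cell = +0.53 − (−0.33) = +0.86 V; the balanced reaction transfers n = 6 electrons.
Q = [I⁻(aq)]^6·[In³⁺(aq)]^2 = 33.6, so log Q = 1.526 and E = +0.86 − (0.0591/6)(1.526) = +0.8450 V.
ΔG = −nFE = −(6)(96500)(+0.8450) J/mol = −489 kJ/mol.

−489 kJ/mol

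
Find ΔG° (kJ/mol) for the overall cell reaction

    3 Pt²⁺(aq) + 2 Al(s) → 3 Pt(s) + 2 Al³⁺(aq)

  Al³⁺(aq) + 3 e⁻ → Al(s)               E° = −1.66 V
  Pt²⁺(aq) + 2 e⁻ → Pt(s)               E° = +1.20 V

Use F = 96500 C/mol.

−1656 kJ/mol

In the reaction as written Pt²⁺(aq) is reduced, so the Pt²⁺/Pt couple is the cathode and Al³⁺/Al is the anode.
E°cell = +1.20 − (−1.66) = +2.86 V; balancing electrons gives n = 6.
ΔG° = −nFE°cell = −(6)(96500)(+2.86) J/mol = −1656 kJ/mol.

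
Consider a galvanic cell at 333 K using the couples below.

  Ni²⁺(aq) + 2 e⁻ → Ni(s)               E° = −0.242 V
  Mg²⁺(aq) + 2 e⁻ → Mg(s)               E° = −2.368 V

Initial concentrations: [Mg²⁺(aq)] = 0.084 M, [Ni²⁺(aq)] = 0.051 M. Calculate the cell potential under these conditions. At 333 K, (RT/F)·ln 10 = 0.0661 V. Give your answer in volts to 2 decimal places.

Since E°(Ni²⁺/Ni) > E°(Mg²⁺/Mg), Ni²⁺/Ni serves as the cathode.
The standard potential is −0.242 − (−2.368) = +2.126 V and the balanced reaction transfers n = 2 electrons.
Balancing gives Ni²⁺(aq) + Mg(s) → Ni(s) + Mg²⁺(aq); hence Q = [Mg²⁺(aq)] / [Ni²⁺(aq)] = 1.65 (log Q = 0.217).
E = E° − (0.0661/n)·log Q = +2.126 − (0.0661/2)(0.217) = +2.12 V.

+2.12 V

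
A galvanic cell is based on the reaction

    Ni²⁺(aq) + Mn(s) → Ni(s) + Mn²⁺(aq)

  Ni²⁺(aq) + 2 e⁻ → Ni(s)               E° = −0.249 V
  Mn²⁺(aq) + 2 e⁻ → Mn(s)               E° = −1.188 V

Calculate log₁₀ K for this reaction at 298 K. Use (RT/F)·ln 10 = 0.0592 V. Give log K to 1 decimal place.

The Ni²⁺/Ni couple is reduced (cathode); E°cell = −0.249 − (−1.188) = +0.939 V with n = 2.
At equilibrium E = 0, so log K = nE°cell / 0.0592 = (2)(+0.939) / 0.0592 = 31.7.

log K = 31.7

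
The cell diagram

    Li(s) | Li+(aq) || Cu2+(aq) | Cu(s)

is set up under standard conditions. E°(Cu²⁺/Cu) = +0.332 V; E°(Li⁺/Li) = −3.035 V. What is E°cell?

By convention the left-hand electrode in cell notation is the anode (oxidation) and the right-hand electrode is the cathode (reduction).
E°cell = E°(right) − E°(left) = +0.332 − (−3.035) = +3.367 V.

+3.367 V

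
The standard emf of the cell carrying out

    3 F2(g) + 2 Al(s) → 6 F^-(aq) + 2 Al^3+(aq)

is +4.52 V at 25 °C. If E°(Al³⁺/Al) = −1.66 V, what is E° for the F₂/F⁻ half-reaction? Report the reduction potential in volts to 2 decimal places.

In the reaction as written the F₂/F⁻ couple is reduced (cathode) and Al³⁺/Al is oxidized (anode), so E°cell = E°(F₂/F⁻) − E°(Al³⁺/Al).
E°(F₂/F⁻) = E°cell + E°(anode) = +4.52 + (−1.66) = +2.86 V.

+2.86 V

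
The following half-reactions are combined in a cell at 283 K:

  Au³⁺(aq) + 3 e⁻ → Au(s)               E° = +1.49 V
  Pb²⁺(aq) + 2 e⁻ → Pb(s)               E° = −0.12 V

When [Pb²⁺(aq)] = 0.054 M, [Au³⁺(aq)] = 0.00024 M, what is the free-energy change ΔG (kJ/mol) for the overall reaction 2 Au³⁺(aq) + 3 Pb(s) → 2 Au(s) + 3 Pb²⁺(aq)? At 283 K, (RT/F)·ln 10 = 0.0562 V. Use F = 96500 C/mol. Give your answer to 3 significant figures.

The standard cell potential is +1.49 − (−0.12) = +1.61 V, with n = 6 electrons in the balanced equation.
The reaction quotient is [Pb²⁺(aq)]^3 / [Au³⁺(aq)]^2 = 2.73×10^3; by Nernst, E = +1.61 − (0.0562/6)(3.437) = +1.5778 V.
Finally ΔG = −nFE = −(6)(96500 C/mol)(+1.5778 V) = −914 kJ/mol.

−914 kJ/mol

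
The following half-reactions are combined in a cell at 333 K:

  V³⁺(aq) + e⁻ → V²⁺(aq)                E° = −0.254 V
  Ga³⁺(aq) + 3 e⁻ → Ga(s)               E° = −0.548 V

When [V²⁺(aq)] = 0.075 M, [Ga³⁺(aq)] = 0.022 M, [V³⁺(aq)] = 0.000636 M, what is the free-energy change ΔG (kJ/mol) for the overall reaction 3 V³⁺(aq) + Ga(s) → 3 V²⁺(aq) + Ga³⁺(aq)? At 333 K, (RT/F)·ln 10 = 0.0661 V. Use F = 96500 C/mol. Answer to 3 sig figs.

The standard cell potential is −0.254 − (−0.548) = +0.294 V, with n = 3 electrons in the balanced equation.
Q = ([V²⁺(aq)]^3·[Ga³⁺(aq)]) / [V³⁺(aq)]^3 = 3.61×10^4, so log Q = 4.557 and E = +0.294 − (0.0661/3)(4.557) = +0.1936 V.
ΔG = −nFE = −(3)(96500)(+0.1936) J/mol = −56.0 kJ/mol.

−56.0 kJ/mol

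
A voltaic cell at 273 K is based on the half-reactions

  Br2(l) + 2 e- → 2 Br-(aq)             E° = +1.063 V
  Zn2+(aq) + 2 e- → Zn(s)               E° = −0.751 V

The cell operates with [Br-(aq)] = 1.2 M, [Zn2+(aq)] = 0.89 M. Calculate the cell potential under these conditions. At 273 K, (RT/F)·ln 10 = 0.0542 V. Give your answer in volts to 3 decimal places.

+1.811 V

Br₂/Br⁻ is reduced (cathode, E° = +1.063 V) and Zn²⁺/Zn is oxidized (anode).
E°cell = E°cat − E°an = +1.063 − (−0.751) = +1.814 V; n = 2.
Balancing gives Br2(l) + Zn(s) → 2 Br-(aq) + Zn2+(aq); hence Q = [Br-(aq)]^2·[Zn2+(aq)] = 1.28 (log Q = 0.108).
E = E° − (0.0542/n)·log Q = +1.814 − (0.0542/2)(0.108) = +1.811 V.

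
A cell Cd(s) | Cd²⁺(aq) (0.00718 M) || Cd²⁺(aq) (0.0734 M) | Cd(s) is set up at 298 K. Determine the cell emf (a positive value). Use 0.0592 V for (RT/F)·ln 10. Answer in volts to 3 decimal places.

For a concentration cell E°cell = 0, since both electrodes use the same couple.
The compartment with the higher Cd²⁺(aq) concentration (0.0734 M) acts as the cathode; ions are reduced there and produced at the dilute (0.00718 M) anode.
With n = 2, Ecell = −(0.0592/2)·log([dilute]/[conc]) = −(0.0592/2)·log(0.00718/0.0734) = +0.030 V.

0.030 V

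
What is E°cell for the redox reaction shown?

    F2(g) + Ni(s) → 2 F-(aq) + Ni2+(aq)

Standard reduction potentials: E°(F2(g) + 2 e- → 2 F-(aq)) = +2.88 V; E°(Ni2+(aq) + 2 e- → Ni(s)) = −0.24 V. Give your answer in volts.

F2(g) gains electrons, so the F₂/F⁻ couple is the cathode; the Ni²⁺/Ni couple is the anode.
E°cell = E°(cathode) − E°(anode) = +2.88 − (−0.24) = +3.12 V.

+3.12 V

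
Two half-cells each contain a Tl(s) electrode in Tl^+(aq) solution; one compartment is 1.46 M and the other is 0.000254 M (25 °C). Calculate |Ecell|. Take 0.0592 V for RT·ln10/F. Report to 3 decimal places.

For a concentration cell E°cell = 0, since both electrodes use the same couple.
The compartment with the higher Tl^+(aq) concentration (1.46 M) acts as the cathode; ions are reduced there and produced at the dilute (0.000254 M) anode.
With n = 1, Ecell = −(0.0592/1)·log([dilute]/[conc]) = −(0.0592/1)·log(0.000254/1.46) = +0.223 V.

0.223 V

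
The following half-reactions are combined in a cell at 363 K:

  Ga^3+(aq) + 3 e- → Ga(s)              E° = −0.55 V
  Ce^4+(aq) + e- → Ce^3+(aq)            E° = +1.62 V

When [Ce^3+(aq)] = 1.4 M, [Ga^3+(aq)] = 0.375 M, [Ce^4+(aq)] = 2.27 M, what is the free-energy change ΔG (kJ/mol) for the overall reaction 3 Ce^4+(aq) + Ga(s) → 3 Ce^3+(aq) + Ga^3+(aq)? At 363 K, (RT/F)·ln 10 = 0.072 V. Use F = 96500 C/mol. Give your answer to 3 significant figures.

−636 kJ/mol

With Ce⁴⁺/Ce³⁺ reduced at the cathode, E°cell = +1.62 − (−0.55) = +2.17 V and n = 3.
Here Q = ([Ce^3+(aq)]^3·[Ga^3+(aq)]) / [Ce^4+(aq)]^3 = 0.088 (log Q = −1.056), giving E = +2.17 − (0.072/3)·(−1.056) = +2.1953 V.
ΔG = −nFE = −(3)(96500)(+2.1953) J/mol = −636 kJ/mol.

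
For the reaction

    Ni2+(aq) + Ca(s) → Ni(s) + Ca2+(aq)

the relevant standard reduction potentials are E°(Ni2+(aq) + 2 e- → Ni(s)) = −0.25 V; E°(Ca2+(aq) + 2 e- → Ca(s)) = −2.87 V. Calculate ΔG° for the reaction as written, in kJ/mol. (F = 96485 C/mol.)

In the reaction as written Ni2+(aq) is reduced, so the Ni²⁺/Ni couple is the cathode and Ca²⁺/Ca is the anode.
E°cell = −0.25 − (−2.87) = +2.62 V; balancing electrons gives n = 2.
ΔG° = −nFE°cell = −(2)(96485)(+2.62) J/mol = −506 kJ/mol.

−506 kJ/mol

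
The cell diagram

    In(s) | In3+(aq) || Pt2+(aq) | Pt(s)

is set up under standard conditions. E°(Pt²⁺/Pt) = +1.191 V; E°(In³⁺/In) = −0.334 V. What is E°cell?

By convention the left-hand electrode in cell notation is the anode (oxidation) and the right-hand electrode is the cathode (reduction).
E°cell = E°(right) − E°(left) = +1.191 − (−0.334) = +1.525 V.

+1.525 V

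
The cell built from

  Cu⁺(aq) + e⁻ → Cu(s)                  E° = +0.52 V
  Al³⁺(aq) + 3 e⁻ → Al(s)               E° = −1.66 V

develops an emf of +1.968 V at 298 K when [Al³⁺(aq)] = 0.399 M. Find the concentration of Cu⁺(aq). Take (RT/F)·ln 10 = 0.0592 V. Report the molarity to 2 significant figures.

0.00019 M

Cu⁺/Cu is the cathode (higher E°); E°cell = +0.52 − (−1.66) = +2.18 V with n = 3.
From the Nernst equation, log Q = n(E° − E)/0.0592 = 3·(+2.18 − (+1.968))/0.0592 = 10.743.
For 3 Cu⁺(aq) + Al(s) → 3 Cu(s) + Al³⁺(aq), the reaction quotient is Q = [Al³⁺(aq)] / [Cu⁺(aq)]^3.
Solving for the unknown gives log [Cu⁺(aq)] = −3.714, so [Cu⁺(aq)] ≈ 0.00019 M.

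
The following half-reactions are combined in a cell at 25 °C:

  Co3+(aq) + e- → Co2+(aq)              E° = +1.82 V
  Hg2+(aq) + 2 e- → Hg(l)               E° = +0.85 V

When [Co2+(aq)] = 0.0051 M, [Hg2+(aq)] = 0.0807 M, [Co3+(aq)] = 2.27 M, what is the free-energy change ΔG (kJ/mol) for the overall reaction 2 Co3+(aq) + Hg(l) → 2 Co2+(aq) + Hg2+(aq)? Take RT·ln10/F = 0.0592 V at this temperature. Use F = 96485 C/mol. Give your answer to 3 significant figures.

−224 kJ/mol

E°cell = +1.82 − (+0.85) = +0.97 V; the balanced reaction transfers n = 2 electrons.
The reaction quotient is ([Co2+(aq)]^2·[Hg2+(aq)]) / [Co3+(aq)]^2 = 4.07×10^−7; by Nernst, E = +0.97 − (0.0592/2)(−6.390) = +1.1591 V.
Then ΔG = −nFE = −2 × 96485 × +1.1591 J/mol = −224 kJ/mol.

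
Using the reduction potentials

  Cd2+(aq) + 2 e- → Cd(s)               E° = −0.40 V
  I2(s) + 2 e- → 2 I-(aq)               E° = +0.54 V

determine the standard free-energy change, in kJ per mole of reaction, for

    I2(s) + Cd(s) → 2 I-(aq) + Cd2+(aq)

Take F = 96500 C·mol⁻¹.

−181 kJ/mol

In the reaction as written I2(s) is reduced, so the I₂/I⁻ couple is the cathode and Cd²⁺/Cd is the anode.
E°cell = +0.54 − (−0.40) = +0.94 V; balancing electrons gives n = 2.
ΔG° = −nFE°cell = −(2)(96500)(+0.94) J/mol = −181 kJ/mol.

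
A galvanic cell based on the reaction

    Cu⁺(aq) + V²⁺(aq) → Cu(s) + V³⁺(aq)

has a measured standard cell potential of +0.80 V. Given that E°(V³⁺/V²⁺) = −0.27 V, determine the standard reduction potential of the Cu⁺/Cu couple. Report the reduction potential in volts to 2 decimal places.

+0.53 V

In the reaction as written the Cu⁺/Cu couple is reduced (cathode) and V³⁺/V²⁺ is oxidized (anode), so E°cell = E°(Cu⁺/Cu) − E°(V³⁺/V²⁺).
E°(Cu⁺/Cu) = E°cell + E°(anode) = +0.80 + (−0.27) = +0.53 V.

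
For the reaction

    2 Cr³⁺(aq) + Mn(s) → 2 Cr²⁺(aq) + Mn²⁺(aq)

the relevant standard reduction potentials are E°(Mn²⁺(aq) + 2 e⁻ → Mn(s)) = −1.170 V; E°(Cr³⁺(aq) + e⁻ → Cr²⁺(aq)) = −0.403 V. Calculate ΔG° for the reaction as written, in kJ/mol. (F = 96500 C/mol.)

−148 kJ/mol

In the reaction as written Cr³⁺(aq) is reduced, so the Cr³⁺/Cr²⁺ couple is the cathode and Mn²⁺/Mn is the anode.
E°cell = −0.403 − (−1.170) = +0.767 V; balancing electrons gives n = 2.
ΔG° = −nFE°cell = −(2)(96500)(+0.767) J/mol = −148 kJ/mol.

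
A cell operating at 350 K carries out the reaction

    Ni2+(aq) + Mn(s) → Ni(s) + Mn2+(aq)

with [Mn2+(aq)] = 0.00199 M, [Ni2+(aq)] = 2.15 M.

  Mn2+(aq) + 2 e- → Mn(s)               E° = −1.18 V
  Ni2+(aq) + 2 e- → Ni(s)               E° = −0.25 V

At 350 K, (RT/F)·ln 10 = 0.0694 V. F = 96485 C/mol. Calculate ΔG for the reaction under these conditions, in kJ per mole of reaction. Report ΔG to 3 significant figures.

The standard cell potential is −0.25 − (−1.18) = +0.93 V, with n = 2 electrons in the balanced equation.
The reaction quotient is [Mn2+(aq)] / [Ni2+(aq)] = 0.000926; by Nernst, E = +0.93 − (0.0694/2)(−3.034) = +1.0353 V.
Finally ΔG = −nFE = −(2)(96485 C/mol)(+1.0353 V) = −200 kJ/mol.

−200 kJ/mol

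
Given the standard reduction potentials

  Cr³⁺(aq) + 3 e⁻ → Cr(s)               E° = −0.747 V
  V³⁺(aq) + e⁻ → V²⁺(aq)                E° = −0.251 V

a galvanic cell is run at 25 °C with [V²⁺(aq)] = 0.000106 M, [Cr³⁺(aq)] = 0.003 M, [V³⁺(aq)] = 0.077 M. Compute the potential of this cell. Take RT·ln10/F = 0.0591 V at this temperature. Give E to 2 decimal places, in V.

+0.71 V

V³⁺/V²⁺ is reduced (cathode, E° = −0.251 V) and Cr³⁺/Cr is oxidized (anode).
The standard potential is −0.251 − (−0.747) = +0.496 V and the balanced reaction transfers n = 3 electrons.
The balanced reaction is 3 V³⁺(aq) + Cr(s) → 3 V²⁺(aq) + Cr³⁺(aq), so Q = ([V²⁺(aq)]^3·[Cr³⁺(aq)]) / [V³⁺(aq)]^3 = 7.83×10^−12 and log Q = −11.106.
Applying E = E° − (RT ln10/nF)·log Q gives +0.496 − (0.0591/3)(−11.106) = +0.71 V.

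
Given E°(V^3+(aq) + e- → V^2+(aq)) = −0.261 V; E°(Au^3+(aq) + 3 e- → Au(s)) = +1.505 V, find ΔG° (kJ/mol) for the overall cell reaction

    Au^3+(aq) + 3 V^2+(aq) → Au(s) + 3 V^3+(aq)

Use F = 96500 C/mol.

−511 kJ/mol

In the reaction as written Au^3+(aq) is reduced, so the Au³⁺/Au couple is the cathode and V³⁺/V²⁺ is the anode.
E°cell = +1.505 − (−0.261) = +1.766 V; balancing electrons gives n = 3.
ΔG° = −nFE°cell = −(3)(96500)(+1.766) J/mol = −511 kJ/mol.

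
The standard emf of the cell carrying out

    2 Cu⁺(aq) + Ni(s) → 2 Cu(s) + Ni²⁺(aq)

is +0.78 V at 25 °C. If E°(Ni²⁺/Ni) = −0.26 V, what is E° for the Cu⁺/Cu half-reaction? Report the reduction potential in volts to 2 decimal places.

In the reaction as written the Cu⁺/Cu couple is reduced (cathode) and Ni²⁺/Ni is oxidized (anode), so E°cell = E°(Cu⁺/Cu) − E°(Ni²⁺/Ni).
E°(Cu⁺/Cu) = E°cell + E°(anode) = +0.78 + (−0.26) = +0.52 V.

+0.52 V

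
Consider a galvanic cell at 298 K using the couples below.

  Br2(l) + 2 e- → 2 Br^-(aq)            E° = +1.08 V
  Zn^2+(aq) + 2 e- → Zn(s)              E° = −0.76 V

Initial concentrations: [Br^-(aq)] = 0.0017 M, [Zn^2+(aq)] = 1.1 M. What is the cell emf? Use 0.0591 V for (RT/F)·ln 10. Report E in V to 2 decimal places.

The Br₂/Br⁻ couple has the more positive E°, so it is the cathode; Zn²⁺/Zn is the anode.
E°cell = +1.08 − (−0.76) = +1.84 V, with n = 2 electrons transferred.
For the overall reaction Br2(l) + Zn(s) → 2 Br^-(aq) + Zn^2+(aq), Q = [Br^-(aq)]^2·[Zn^2+(aq)] = 3.18×10^−6, giving log Q = −5.498.
By the Nernst equation, E = +1.84 − (0.0591/2)·(−5.498) = +2.00 V.

+2.00 V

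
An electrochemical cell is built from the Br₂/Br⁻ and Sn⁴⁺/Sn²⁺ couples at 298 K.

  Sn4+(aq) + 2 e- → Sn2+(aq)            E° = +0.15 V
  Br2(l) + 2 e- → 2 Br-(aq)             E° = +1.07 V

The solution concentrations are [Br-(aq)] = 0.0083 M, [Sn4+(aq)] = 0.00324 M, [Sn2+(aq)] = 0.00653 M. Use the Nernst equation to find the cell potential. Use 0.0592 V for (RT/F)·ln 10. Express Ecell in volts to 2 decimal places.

+1.05 V

The Br₂/Br⁻ couple has the more positive E°, so it is the cathode; Sn⁴⁺/Sn²⁺ is the anode.
E°cell = E°cat − E°an = +1.07 − (+0.15) = +0.92 V; n = 2.
For the overall reaction Br2(l) + Sn2+(aq) → 2 Br-(aq) + Sn4+(aq), Q = ([Br-(aq)]^2·[Sn4+(aq)]) / [Sn2+(aq)] = 3.42×10^−5, giving log Q = −4.466.
Applying E = E° − (RT ln10/nF)·log Q gives +0.92 − (0.0592/2)(−4.466) = +1.05 V.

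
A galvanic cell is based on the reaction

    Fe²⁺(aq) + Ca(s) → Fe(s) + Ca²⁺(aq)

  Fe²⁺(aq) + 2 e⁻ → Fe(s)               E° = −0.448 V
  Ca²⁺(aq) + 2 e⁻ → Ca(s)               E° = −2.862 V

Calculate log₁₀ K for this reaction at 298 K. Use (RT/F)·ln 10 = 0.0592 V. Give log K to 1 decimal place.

The Fe²⁺/Fe couple is reduced (cathode); E°cell = −0.448 − (−2.862) = +2.414 V with n = 2.
At equilibrium E = 0, so log K = nE°cell / 0.0592 = (2)(+2.414) / 0.0592 = 81.6.

log K = 81.6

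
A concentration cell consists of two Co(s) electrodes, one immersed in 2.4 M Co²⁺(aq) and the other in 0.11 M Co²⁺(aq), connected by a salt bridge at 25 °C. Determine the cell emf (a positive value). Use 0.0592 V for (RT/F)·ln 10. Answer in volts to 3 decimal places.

For a concentration cell E°cell = 0, since both electrodes use the same couple.
The compartment with the higher Co²⁺(aq) concentration (2.4 M) acts as the cathode; ions are reduced there and produced at the dilute (0.11 M) anode.
With n = 2, Ecell = −(0.0592/2)·log([dilute]/[conc]) = −(0.0592/2)·log(0.11/2.4) = +0.040 V.

0.040 V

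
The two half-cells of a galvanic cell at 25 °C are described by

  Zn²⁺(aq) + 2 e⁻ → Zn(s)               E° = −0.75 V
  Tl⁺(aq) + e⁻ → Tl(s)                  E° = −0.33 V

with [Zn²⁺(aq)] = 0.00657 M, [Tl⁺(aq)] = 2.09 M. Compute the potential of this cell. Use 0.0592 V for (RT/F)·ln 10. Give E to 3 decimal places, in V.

+0.504 V

Tl⁺/Tl is reduced (cathode, E° = −0.33 V) and Zn²⁺/Zn is oxidized (anode).
The standard potential is −0.33 − (−0.75) = +0.42 V and the balanced reaction transfers n = 2 electrons.
For the overall reaction 2 Tl⁺(aq) + Zn(s) → 2 Tl(s) + Zn²⁺(aq), Q = [Zn²⁺(aq)] / [Tl⁺(aq)]^2 = 0.0015, giving log Q = −2.823.
E = E° − (0.0592/n)·log Q = +0.42 − (0.0592/2)(−2.823) = +0.504 V.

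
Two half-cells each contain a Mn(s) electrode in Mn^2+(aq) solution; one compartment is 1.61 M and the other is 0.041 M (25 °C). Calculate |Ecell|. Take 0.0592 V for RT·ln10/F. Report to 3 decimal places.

0.047 V

For a concentration cell E°cell = 0, since both electrodes use the same couple.
The compartment with the higher Mn^2+(aq) concentration (1.61 M) acts as the cathode; ions are reduced there and produced at the dilute (0.041 M) anode.
With n = 2, Ecell = −(0.0592/2)·log([dilute]/[conc]) = −(0.0592/2)·log(0.041/1.61) = +0.047 V.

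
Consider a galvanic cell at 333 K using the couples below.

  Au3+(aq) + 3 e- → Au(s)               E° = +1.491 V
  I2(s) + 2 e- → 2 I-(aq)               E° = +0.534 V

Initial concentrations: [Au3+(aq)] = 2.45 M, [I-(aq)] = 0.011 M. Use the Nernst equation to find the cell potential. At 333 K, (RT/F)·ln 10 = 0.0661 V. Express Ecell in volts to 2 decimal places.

+0.84 V

The Au³⁺/Au couple has the more positive E°, so it is the cathode; I₂/I⁻ is the anode.
The standard potential is +1.491 − (+0.534) = +0.957 V and the balanced reaction transfers n = 6 electrons.
Balancing gives 2 Au3+(aq) + 6 I-(aq) → 2 Au(s) + 3 I2(s); hence Q = 1 / ([Au3+(aq)]^2·[I-(aq)]^6) = 9.4×10^10 (log Q = 10.973).
By the Nernst equation, E = +0.957 − (0.0661/6)·(10.973) = +0.84 V.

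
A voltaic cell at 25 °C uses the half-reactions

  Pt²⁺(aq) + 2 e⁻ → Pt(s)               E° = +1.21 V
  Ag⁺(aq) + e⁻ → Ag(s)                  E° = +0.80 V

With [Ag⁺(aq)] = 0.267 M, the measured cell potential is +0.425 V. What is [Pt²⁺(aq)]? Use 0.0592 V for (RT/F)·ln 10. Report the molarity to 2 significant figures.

With Pt²⁺/Pt at the cathode and Ag⁺/Ag at the anode, E°cell = +1.21 − (+0.80) = +0.41 V (n = 2).
Since E = E° − (0.0592/n)·log Q, log Q = n(E° − E)/0.0592 = −0.507.
For Pt²⁺(aq) + 2 Ag(s) → Pt(s) + 2 Ag⁺(aq), the reaction quotient is Q = [Ag⁺(aq)]^2 / [Pt²⁺(aq)].
Solving for the unknown gives log [Pt²⁺(aq)] = −0.640, so [Pt²⁺(aq)] ≈ 0.23 M.

0.23 M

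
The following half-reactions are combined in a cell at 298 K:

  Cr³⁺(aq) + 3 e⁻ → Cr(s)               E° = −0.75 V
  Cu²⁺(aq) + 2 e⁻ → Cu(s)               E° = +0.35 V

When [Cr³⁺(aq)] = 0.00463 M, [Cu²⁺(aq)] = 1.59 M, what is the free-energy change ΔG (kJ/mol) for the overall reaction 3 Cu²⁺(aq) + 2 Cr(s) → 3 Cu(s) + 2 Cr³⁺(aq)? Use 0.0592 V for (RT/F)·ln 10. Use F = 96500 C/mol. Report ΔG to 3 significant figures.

−667 kJ/mol

With Cu²⁺/Cu reduced at the cathode, E°cell = +0.35 − (−0.75) = +1.10 V and n = 6.
Here Q = [Cr³⁺(aq)]^2 / [Cu²⁺(aq)]^3 = 5.33×10^−6 (log Q = −5.273), giving E = +1.10 − (0.0592/6)·(−5.273) = +1.1520 V.
Then ΔG = −nFE = −6 × 96500 × +1.1520 J/mol = −667 kJ/mol.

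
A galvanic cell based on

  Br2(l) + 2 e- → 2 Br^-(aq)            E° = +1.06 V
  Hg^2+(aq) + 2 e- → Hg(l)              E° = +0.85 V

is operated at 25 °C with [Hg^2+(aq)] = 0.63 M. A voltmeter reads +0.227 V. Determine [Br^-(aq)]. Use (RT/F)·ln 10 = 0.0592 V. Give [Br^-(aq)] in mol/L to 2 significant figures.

With Br₂/Br⁻ at the cathode and Hg²⁺/Hg at the anode, E°cell = +1.06 − (+0.85) = +0.21 V (n = 2).
Rearranging E = E° − (0.0592/n)·log Q gives log Q = 2(+0.21 − (+0.227))/0.0592 = −0.574.
For Br2(l) + Hg(l) → 2 Br^-(aq) + Hg^2+(aq), the reaction quotient is Q = [Br^-(aq)]^2·[Hg^2+(aq)].
Isolating [Br^-(aq)] in Q = 10^{−0.574} yields log [Br^-(aq)] = −0.187, i.e. 0.65 M.

0.65 M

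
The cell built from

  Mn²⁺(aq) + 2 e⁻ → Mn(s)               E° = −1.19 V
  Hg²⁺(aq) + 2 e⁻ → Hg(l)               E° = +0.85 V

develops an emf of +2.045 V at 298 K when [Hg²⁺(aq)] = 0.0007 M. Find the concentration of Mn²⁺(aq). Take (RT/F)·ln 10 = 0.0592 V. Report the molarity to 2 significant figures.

0.00047 M

Hg²⁺/Hg is the cathode (higher E°); E°cell = +0.85 − (−1.19) = +2.04 V with n = 2.
Since E = E° − (0.0592/n)·log Q, log Q = n(E° − E)/0.0592 = −0.169.
The balanced reaction is Hg²⁺(aq) + Mn(s) → Hg(l) + Mn²⁺(aq), so Q = [Mn²⁺(aq)] / [Hg²⁺(aq)].
Solving for the unknown gives log [Mn²⁺(aq)] = −3.324, so [Mn²⁺(aq)] ≈ 0.00047 M.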